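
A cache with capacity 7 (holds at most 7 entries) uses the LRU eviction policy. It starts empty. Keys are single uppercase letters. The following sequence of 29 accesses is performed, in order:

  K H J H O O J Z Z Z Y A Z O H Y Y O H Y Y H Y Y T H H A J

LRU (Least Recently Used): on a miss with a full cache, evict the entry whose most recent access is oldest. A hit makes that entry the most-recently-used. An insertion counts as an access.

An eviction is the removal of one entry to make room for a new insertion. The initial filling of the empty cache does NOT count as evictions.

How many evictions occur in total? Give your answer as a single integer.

LRU simulation (capacity=7):
  1. access K: MISS. Cache (LRU->MRU): [K]
  2. access H: MISS. Cache (LRU->MRU): [K H]
  3. access J: MISS. Cache (LRU->MRU): [K H J]
  4. access H: HIT. Cache (LRU->MRU): [K J H]
  5. access O: MISS. Cache (LRU->MRU): [K J H O]
  6. access O: HIT. Cache (LRU->MRU): [K J H O]
  7. access J: HIT. Cache (LRU->MRU): [K H O J]
  8. access Z: MISS. Cache (LRU->MRU): [K H O J Z]
  9. access Z: HIT. Cache (LRU->MRU): [K H O J Z]
  10. access Z: HIT. Cache (LRU->MRU): [K H O J Z]
  11. access Y: MISS. Cache (LRU->MRU): [K H O J Z Y]
  12. access A: MISS. Cache (LRU->MRU): [K H O J Z Y A]
  13. access Z: HIT. Cache (LRU->MRU): [K H O J Y A Z]
  14. access O: HIT. Cache (LRU->MRU): [K H J Y A Z O]
  15. access H: HIT. Cache (LRU->MRU): [K J Y A Z O H]
  16. access Y: HIT. Cache (LRU->MRU): [K J A Z O H Y]
  17. access Y: HIT. Cache (LRU->MRU): [K J A Z O H Y]
  18. access O: HIT. Cache (LRU->MRU): [K J A Z H Y O]
  19. access H: HIT. Cache (LRU->MRU): [K J A Z Y O H]
  20. access Y: HIT. Cache (LRU->MRU): [K J A Z O H Y]
  21. access Y: HIT. Cache (LRU->MRU): [K J A Z O H Y]
  22. access H: HIT. Cache (LRU->MRU): [K J A Z O Y H]
  23. access Y: HIT. Cache (LRU->MRU): [K J A Z O H Y]
  24. access Y: HIT. Cache (LRU->MRU): [K J A Z O H Y]
  25. access T: MISS, evict K. Cache (LRU->MRU): [J A Z O H Y T]
  26. access H: HIT. Cache (LRU->MRU): [J A Z O Y T H]
  27. access H: HIT. Cache (LRU->MRU): [J A Z O Y T H]
  28. access A: HIT. Cache (LRU->MRU): [J Z O Y T H A]
  29. access J: HIT. Cache (LRU->MRU): [Z O Y T H A J]
Total: 21 hits, 8 misses, 1 evictions

Answer: 1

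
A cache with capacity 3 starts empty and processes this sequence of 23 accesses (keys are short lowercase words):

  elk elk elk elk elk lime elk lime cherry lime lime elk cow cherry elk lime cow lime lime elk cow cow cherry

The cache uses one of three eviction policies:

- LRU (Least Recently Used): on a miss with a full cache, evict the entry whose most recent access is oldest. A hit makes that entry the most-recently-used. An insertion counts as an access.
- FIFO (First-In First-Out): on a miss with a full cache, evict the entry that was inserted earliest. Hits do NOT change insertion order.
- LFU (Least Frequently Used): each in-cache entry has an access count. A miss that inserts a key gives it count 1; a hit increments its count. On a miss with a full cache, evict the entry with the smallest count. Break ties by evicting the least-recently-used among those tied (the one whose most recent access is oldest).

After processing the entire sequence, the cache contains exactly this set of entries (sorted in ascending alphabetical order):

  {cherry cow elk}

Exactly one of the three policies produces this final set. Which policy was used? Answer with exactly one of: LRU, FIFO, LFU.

Answer: LRU

Derivation:
Simulating under each policy and comparing final sets:
  LRU: final set = {cherry cow elk} -> MATCHES target
  FIFO: final set = {cherry elk lime} -> differs
  LFU: final set = {cherry elk lime} -> differs
Only LRU produces the target set.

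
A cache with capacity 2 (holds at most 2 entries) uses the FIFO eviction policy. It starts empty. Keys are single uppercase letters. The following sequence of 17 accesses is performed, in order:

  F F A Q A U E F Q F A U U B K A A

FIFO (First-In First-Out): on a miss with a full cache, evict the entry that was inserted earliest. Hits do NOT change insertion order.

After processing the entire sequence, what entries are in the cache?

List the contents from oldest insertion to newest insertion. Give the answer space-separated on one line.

FIFO simulation (capacity=2):
  1. access F: MISS. Cache (old->new): [F]
  2. access F: HIT. Cache (old->new): [F]
  3. access A: MISS. Cache (old->new): [F A]
  4. access Q: MISS, evict F. Cache (old->new): [A Q]
  5. access A: HIT. Cache (old->new): [A Q]
  6. access U: MISS, evict A. Cache (old->new): [Q U]
  7. access E: MISS, evict Q. Cache (old->new): [U E]
  8. access F: MISS, evict U. Cache (old->new): [E F]
  9. access Q: MISS, evict E. Cache (old->new): [F Q]
  10. access F: HIT. Cache (old->new): [F Q]
  11. access A: MISS, evict F. Cache (old->new): [Q A]
  12. access U: MISS, evict Q. Cache (old->new): [A U]
  13. access U: HIT. Cache (old->new): [A U]
  14. access B: MISS, evict A. Cache (old->new): [U B]
  15. access K: MISS, evict U. Cache (old->new): [B K]
  16. access A: MISS, evict B. Cache (old->new): [K A]
  17. access A: HIT. Cache (old->new): [K A]
Total: 5 hits, 12 misses, 10 evictions

Answer: K A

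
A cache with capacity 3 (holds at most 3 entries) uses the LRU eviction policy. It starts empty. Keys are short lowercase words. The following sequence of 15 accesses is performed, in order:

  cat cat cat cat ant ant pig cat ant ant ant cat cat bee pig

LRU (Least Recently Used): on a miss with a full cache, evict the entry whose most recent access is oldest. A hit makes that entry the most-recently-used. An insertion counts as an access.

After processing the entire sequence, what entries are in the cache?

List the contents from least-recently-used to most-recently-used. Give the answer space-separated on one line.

Answer: cat bee pig

Derivation:
LRU simulation (capacity=3):
  1. access cat: MISS. Cache (LRU->MRU): [cat]
  2. access cat: HIT. Cache (LRU->MRU): [cat]
  3. access cat: HIT. Cache (LRU->MRU): [cat]
  4. access cat: HIT. Cache (LRU->MRU): [cat]
  5. access ant: MISS. Cache (LRU->MRU): [cat ant]
  6. access ant: HIT. Cache (LRU->MRU): [cat ant]
  7. access pig: MISS. Cache (LRU->MRU): [cat ant pig]
  8. access cat: HIT. Cache (LRU->MRU): [ant pig cat]
  9. access ant: HIT. Cache (LRU->MRU): [pig cat ant]
  10. access ant: HIT. Cache (LRU->MRU): [pig cat ant]
  11. access ant: HIT. Cache (LRU->MRU): [pig cat ant]
  12. access cat: HIT. Cache (LRU->MRU): [pig ant cat]
  13. access cat: HIT. Cache (LRU->MRU): [pig ant cat]
  14. access bee: MISS, evict pig. Cache (LRU->MRU): [ant cat bee]
  15. access pig: MISS, evict ant. Cache (LRU->MRU): [cat bee pig]
Total: 10 hits, 5 misses, 2 evictions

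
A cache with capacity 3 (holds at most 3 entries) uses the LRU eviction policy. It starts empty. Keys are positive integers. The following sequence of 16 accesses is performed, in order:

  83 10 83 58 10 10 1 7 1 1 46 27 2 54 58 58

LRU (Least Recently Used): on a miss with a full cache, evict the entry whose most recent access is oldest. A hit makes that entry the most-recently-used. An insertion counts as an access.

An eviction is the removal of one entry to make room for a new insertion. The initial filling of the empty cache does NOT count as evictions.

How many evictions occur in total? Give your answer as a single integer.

LRU simulation (capacity=3):
  1. access 83: MISS. Cache (LRU->MRU): [83]
  2. access 10: MISS. Cache (LRU->MRU): [83 10]
  3. access 83: HIT. Cache (LRU->MRU): [10 83]
  4. access 58: MISS. Cache (LRU->MRU): [10 83 58]
  5. access 10: HIT. Cache (LRU->MRU): [83 58 10]
  6. access 10: HIT. Cache (LRU->MRU): [83 58 10]
  7. access 1: MISS, evict 83. Cache (LRU->MRU): [58 10 1]
  8. access 7: MISS, evict 58. Cache (LRU->MRU): [10 1 7]
  9. access 1: HIT. Cache (LRU->MRU): [10 7 1]
  10. access 1: HIT. Cache (LRU->MRU): [10 7 1]
  11. access 46: MISS, evict 10. Cache (LRU->MRU): [7 1 46]
  12. access 27: MISS, evict 7. Cache (LRU->MRU): [1 46 27]
  13. access 2: MISS, evict 1. Cache (LRU->MRU): [46 27 2]
  14. access 54: MISS, evict 46. Cache (LRU->MRU): [27 2 54]
  15. access 58: MISS, evict 27. Cache (LRU->MRU): [2 54 58]
  16. access 58: HIT. Cache (LRU->MRU): [2 54 58]
Total: 6 hits, 10 misses, 7 evictions

Answer: 7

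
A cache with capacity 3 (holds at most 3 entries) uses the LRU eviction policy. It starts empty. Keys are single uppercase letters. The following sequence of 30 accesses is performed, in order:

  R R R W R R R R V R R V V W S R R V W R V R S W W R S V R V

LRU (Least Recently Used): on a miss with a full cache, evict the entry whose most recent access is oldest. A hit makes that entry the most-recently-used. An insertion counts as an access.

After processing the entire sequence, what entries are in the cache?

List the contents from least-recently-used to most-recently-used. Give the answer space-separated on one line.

LRU simulation (capacity=3):
  1. access R: MISS. Cache (LRU->MRU): [R]
  2. access R: HIT. Cache (LRU->MRU): [R]
  3. access R: HIT. Cache (LRU->MRU): [R]
  4. access W: MISS. Cache (LRU->MRU): [R W]
  5. access R: HIT. Cache (LRU->MRU): [W R]
  6. access R: HIT. Cache (LRU->MRU): [W R]
  7. access R: HIT. Cache (LRU->MRU): [W R]
  8. access R: HIT. Cache (LRU->MRU): [W R]
  9. access V: MISS. Cache (LRU->MRU): [W R V]
  10. access R: HIT. Cache (LRU->MRU): [W V R]
  11. access R: HIT. Cache (LRU->MRU): [W V R]
  12. access V: HIT. Cache (LRU->MRU): [W R V]
  13. access V: HIT. Cache (LRU->MRU): [W R V]
  14. access W: HIT. Cache (LRU->MRU): [R V W]
  15. access S: MISS, evict R. Cache (LRU->MRU): [V W S]
  16. access R: MISS, evict V. Cache (LRU->MRU): [W S R]
  17. access R: HIT. Cache (LRU->MRU): [W S R]
  18. access V: MISS, evict W. Cache (LRU->MRU): [S R V]
  19. access W: MISS, evict S. Cache (LRU->MRU): [R V W]
  20. access R: HIT. Cache (LRU->MRU): [V W R]
  21. access V: HIT. Cache (LRU->MRU): [W R V]
  22. access R: HIT. Cache (LRU->MRU): [W V R]
  23. access S: MISS, evict W. Cache (LRU->MRU): [V R S]
  24. access W: MISS, evict V. Cache (LRU->MRU): [R S W]
  25. access W: HIT. Cache (LRU->MRU): [R S W]
  26. access R: HIT. Cache (LRU->MRU): [S W R]
  27. access S: HIT. Cache (LRU->MRU): [W R S]
  28. access V: MISS, evict W. Cache (LRU->MRU): [R S V]
  29. access R: HIT. Cache (LRU->MRU): [S V R]
  30. access V: HIT. Cache (LRU->MRU): [S R V]
Total: 20 hits, 10 misses, 7 evictions

Answer: S R V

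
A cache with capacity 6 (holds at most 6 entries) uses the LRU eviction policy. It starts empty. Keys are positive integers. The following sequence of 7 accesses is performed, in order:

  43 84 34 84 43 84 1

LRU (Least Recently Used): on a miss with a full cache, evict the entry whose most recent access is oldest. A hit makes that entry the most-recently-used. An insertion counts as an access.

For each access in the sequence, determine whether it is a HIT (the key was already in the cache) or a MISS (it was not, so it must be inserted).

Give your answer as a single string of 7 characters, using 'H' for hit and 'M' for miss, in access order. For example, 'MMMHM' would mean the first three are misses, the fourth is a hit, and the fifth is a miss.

Answer: MMMHHHM

Derivation:
LRU simulation (capacity=6):
  1. access 43: MISS. Cache (LRU->MRU): [43]
  2. access 84: MISS. Cache (LRU->MRU): [43 84]
  3. access 34: MISS. Cache (LRU->MRU): [43 84 34]
  4. access 84: HIT. Cache (LRU->MRU): [43 34 84]
  5. access 43: HIT. Cache (LRU->MRU): [34 84 43]
  6. access 84: HIT. Cache (LRU->MRU): [34 43 84]
  7. access 1: MISS. Cache (LRU->MRU): [34 43 84 1]
Total: 3 hits, 4 misses, 0 evictions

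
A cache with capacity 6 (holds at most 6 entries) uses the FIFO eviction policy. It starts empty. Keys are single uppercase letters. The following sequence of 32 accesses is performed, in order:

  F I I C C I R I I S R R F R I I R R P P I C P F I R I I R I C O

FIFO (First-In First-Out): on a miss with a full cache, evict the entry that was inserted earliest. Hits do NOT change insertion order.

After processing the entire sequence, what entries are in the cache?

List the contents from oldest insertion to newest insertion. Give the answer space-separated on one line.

Answer: I C R S P O

Derivation:
FIFO simulation (capacity=6):
  1. access F: MISS. Cache (old->new): [F]
  2. access I: MISS. Cache (old->new): [F I]
  3. access I: HIT. Cache (old->new): [F I]
  4. access C: MISS. Cache (old->new): [F I C]
  5. access C: HIT. Cache (old->new): [F I C]
  6. access I: HIT. Cache (old->new): [F I C]
  7. access R: MISS. Cache (old->new): [F I C R]
  8. access I: HIT. Cache (old->new): [F I C R]
  9. access I: HIT. Cache (old->new): [F I C R]
  10. access S: MISS. Cache (old->new): [F I C R S]
  11. access R: HIT. Cache (old->new): [F I C R S]
  12. access R: HIT. Cache (old->new): [F I C R S]
  13. access F: HIT. Cache (old->new): [F I C R S]
  14. access R: HIT. Cache (old->new): [F I C R S]
  15. access I: HIT. Cache (old->new): [F I C R S]
  16. access I: HIT. Cache (old->new): [F I C R S]
  17. access R: HIT. Cache (old->new): [F I C R S]
  18. access R: HIT. Cache (old->new): [F I C R S]
  19. access P: MISS. Cache (old->new): [F I C R S P]
  20. access P: HIT. Cache (old->new): [F I C R S P]
  21. access I: HIT. Cache (old->new): [F I C R S P]
  22. access C: HIT. Cache (old->new): [F I C R S P]
  23. access P: HIT. Cache (old->new): [F I C R S P]
  24. access F: HIT. Cache (old->new): [F I C R S P]
  25. access I: HIT. Cache (old->new): [F I C R S P]
  26. access R: HIT. Cache (old->new): [F I C R S P]
  27. access I: HIT. Cache (old->new): [F I C R S P]
  28. access I: HIT. Cache (old->new): [F I C R S P]
  29. access R: HIT. Cache (old->new): [F I C R S P]
  30. access I: HIT. Cache (old->new): [F I C R S P]
  31. access C: HIT. Cache (old->new): [F I C R S P]
  32. access O: MISS, evict F. Cache (old->new): [I C R S P O]
Total: 25 hits, 7 misses, 1 evictions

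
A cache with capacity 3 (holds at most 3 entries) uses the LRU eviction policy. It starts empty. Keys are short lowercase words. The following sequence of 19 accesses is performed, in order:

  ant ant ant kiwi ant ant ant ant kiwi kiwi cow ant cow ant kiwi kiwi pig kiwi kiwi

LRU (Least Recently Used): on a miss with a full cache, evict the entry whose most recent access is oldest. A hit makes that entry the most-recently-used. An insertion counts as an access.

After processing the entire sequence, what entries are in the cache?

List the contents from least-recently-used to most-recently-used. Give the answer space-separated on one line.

LRU simulation (capacity=3):
  1. access ant: MISS. Cache (LRU->MRU): [ant]
  2. access ant: HIT. Cache (LRU->MRU): [ant]
  3. access ant: HIT. Cache (LRU->MRU): [ant]
  4. access kiwi: MISS. Cache (LRU->MRU): [ant kiwi]
  5. access ant: HIT. Cache (LRU->MRU): [kiwi ant]
  6. access ant: HIT. Cache (LRU->MRU): [kiwi ant]
  7. access ant: HIT. Cache (LRU->MRU): [kiwi ant]
  8. access ant: HIT. Cache (LRU->MRU): [kiwi ant]
  9. access kiwi: HIT. Cache (LRU->MRU): [ant kiwi]
  10. access kiwi: HIT. Cache (LRU->MRU): [ant kiwi]
  11. access cow: MISS. Cache (LRU->MRU): [ant kiwi cow]
  12. access ant: HIT. Cache (LRU->MRU): [kiwi cow ant]
  13. access cow: HIT. Cache (LRU->MRU): [kiwi ant cow]
  14. access ant: HIT. Cache (LRU->MRU): [kiwi cow ant]
  15. access kiwi: HIT. Cache (LRU->MRU): [cow ant kiwi]
  16. access kiwi: HIT. Cache (LRU->MRU): [cow ant kiwi]
  17. access pig: MISS, evict cow. Cache (LRU->MRU): [ant kiwi pig]
  18. access kiwi: HIT. Cache (LRU->MRU): [ant pig kiwi]
  19. access kiwi: HIT. Cache (LRU->MRU): [ant pig kiwi]
Total: 15 hits, 4 misses, 1 evictions

Answer: ant pig kiwi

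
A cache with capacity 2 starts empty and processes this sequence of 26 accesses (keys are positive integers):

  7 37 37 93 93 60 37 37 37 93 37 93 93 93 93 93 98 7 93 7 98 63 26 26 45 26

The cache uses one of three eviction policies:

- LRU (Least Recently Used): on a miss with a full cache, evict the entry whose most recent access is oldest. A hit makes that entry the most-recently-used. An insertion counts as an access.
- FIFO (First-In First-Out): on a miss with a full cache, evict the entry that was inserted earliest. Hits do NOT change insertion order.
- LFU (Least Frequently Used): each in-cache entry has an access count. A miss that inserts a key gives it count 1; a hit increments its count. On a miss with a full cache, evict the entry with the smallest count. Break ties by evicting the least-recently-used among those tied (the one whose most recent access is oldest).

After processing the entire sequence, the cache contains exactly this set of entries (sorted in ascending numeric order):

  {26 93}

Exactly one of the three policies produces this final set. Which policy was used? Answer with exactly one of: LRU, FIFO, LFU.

Answer: LFU

Derivation:
Simulating under each policy and comparing final sets:
  LRU: final set = {26 45} -> differs
  FIFO: final set = {26 45} -> differs
  LFU: final set = {26 93} -> MATCHES target
Only LFU produces the target set.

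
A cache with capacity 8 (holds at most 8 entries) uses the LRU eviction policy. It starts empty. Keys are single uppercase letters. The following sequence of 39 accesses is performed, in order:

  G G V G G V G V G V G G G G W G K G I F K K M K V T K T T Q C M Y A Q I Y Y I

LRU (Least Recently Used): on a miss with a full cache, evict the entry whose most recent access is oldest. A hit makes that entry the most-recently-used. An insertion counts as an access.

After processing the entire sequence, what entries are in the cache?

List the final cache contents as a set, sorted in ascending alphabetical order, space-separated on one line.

Answer: A C I K M Q T Y

Derivation:
LRU simulation (capacity=8):
  1. access G: MISS. Cache (LRU->MRU): [G]
  2. access G: HIT. Cache (LRU->MRU): [G]
  3. access V: MISS. Cache (LRU->MRU): [G V]
  4. access G: HIT. Cache (LRU->MRU): [V G]
  5. access G: HIT. Cache (LRU->MRU): [V G]
  6. access V: HIT. Cache (LRU->MRU): [G V]
  7. access G: HIT. Cache (LRU->MRU): [V G]
  8. access V: HIT. Cache (LRU->MRU): [G V]
  9. access G: HIT. Cache (LRU->MRU): [V G]
  10. access V: HIT. Cache (LRU->MRU): [G V]
  11. access G: HIT. Cache (LRU->MRU): [V G]
  12. access G: HIT. Cache (LRU->MRU): [V G]
  13. access G: HIT. Cache (LRU->MRU): [V G]
  14. access G: HIT. Cache (LRU->MRU): [V G]
  15. access W: MISS. Cache (LRU->MRU): [V G W]
  16. access G: HIT. Cache (LRU->MRU): [V W G]
  17. access K: MISS. Cache (LRU->MRU): [V W G K]
  18. access G: HIT. Cache (LRU->MRU): [V W K G]
  19. access I: MISS. Cache (LRU->MRU): [V W K G I]
  20. access F: MISS. Cache (LRU->MRU): [V W K G I F]
  21. access K: HIT. Cache (LRU->MRU): [V W G I F K]
  22. access K: HIT. Cache (LRU->MRU): [V W G I F K]
  23. access M: MISS. Cache (LRU->MRU): [V W G I F K M]
  24. access K: HIT. Cache (LRU->MRU): [V W G I F M K]
  25. access V: HIT. Cache (LRU->MRU): [W G I F M K V]
  26. access T: MISS. Cache (LRU->MRU): [W G I F M K V T]
  27. access K: HIT. Cache (LRU->MRU): [W G I F M V T K]
  28. access T: HIT. Cache (LRU->MRU): [W G I F M V K T]
  29. access T: HIT. Cache (LRU->MRU): [W G I F M V K T]
  30. access Q: MISS, evict W. Cache (LRU->MRU): [G I F M V K T Q]
  31. access C: MISS, evict G. Cache (LRU->MRU): [I F M V K T Q C]
  32. access M: HIT. Cache (LRU->MRU): [I F V K T Q C M]
  33. access Y: MISS, evict I. Cache (LRU->MRU): [F V K T Q C M Y]
  34. access A: MISS, evict F. Cache (LRU->MRU): [V K T Q C M Y A]
  35. access Q: HIT. Cache (LRU->MRU): [V K T C M Y A Q]
  36. access I: MISS, evict V. Cache (LRU->MRU): [K T C M Y A Q I]
  37. access Y: HIT. Cache (LRU->MRU): [K T C M A Q I Y]
  38. access Y: HIT. Cache (LRU->MRU): [K T C M A Q I Y]
  39. access I: HIT. Cache (LRU->MRU): [K T C M A Q Y I]
Total: 26 hits, 13 misses, 5 evictions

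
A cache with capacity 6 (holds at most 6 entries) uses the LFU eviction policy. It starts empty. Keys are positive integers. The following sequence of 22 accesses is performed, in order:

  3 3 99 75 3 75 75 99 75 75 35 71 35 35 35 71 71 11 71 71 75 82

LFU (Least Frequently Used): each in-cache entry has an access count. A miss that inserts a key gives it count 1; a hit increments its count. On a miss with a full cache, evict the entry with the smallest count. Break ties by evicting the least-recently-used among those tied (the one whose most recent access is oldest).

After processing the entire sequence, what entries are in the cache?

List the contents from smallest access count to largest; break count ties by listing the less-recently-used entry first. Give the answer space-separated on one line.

LFU simulation (capacity=6):
  1. access 3: MISS. Cache: [3(c=1)]
  2. access 3: HIT, count now 2. Cache: [3(c=2)]
  3. access 99: MISS. Cache: [99(c=1) 3(c=2)]
  4. access 75: MISS. Cache: [99(c=1) 75(c=1) 3(c=2)]
  5. access 3: HIT, count now 3. Cache: [99(c=1) 75(c=1) 3(c=3)]
  6. access 75: HIT, count now 2. Cache: [99(c=1) 75(c=2) 3(c=3)]
  7. access 75: HIT, count now 3. Cache: [99(c=1) 3(c=3) 75(c=3)]
  8. access 99: HIT, count now 2. Cache: [99(c=2) 3(c=3) 75(c=3)]
  9. access 75: HIT, count now 4. Cache: [99(c=2) 3(c=3) 75(c=4)]
  10. access 75: HIT, count now 5. Cache: [99(c=2) 3(c=3) 75(c=5)]
  11. access 35: MISS. Cache: [35(c=1) 99(c=2) 3(c=3) 75(c=5)]
  12. access 71: MISS. Cache: [35(c=1) 71(c=1) 99(c=2) 3(c=3) 75(c=5)]
  13. access 35: HIT, count now 2. Cache: [71(c=1) 99(c=2) 35(c=2) 3(c=3) 75(c=5)]
  14. access 35: HIT, count now 3. Cache: [71(c=1) 99(c=2) 3(c=3) 35(c=3) 75(c=5)]
  15. access 35: HIT, count now 4. Cache: [71(c=1) 99(c=2) 3(c=3) 35(c=4) 75(c=5)]
  16. access 71: HIT, count now 2. Cache: [99(c=2) 71(c=2) 3(c=3) 35(c=4) 75(c=5)]
  17. access 71: HIT, count now 3. Cache: [99(c=2) 3(c=3) 71(c=3) 35(c=4) 75(c=5)]
  18. access 11: MISS. Cache: [11(c=1) 99(c=2) 3(c=3) 71(c=3) 35(c=4) 75(c=5)]
  19. access 71: HIT, count now 4. Cache: [11(c=1) 99(c=2) 3(c=3) 35(c=4) 71(c=4) 75(c=5)]
  20. access 71: HIT, count now 5. Cache: [11(c=1) 99(c=2) 3(c=3) 35(c=4) 75(c=5) 71(c=5)]
  21. access 75: HIT, count now 6. Cache: [11(c=1) 99(c=2) 3(c=3) 35(c=4) 71(c=5) 75(c=6)]
  22. access 82: MISS, evict 11(c=1). Cache: [82(c=1) 99(c=2) 3(c=3) 35(c=4) 71(c=5) 75(c=6)]
Total: 15 hits, 7 misses, 1 evictions

Answer: 82 99 3 35 71 75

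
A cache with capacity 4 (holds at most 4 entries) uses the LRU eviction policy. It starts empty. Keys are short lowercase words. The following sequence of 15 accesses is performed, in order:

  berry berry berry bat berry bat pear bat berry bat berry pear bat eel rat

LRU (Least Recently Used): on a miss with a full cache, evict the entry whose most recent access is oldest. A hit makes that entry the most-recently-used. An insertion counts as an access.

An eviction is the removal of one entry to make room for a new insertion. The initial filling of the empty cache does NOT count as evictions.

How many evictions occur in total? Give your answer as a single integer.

LRU simulation (capacity=4):
  1. access berry: MISS. Cache (LRU->MRU): [berry]
  2. access berry: HIT. Cache (LRU->MRU): [berry]
  3. access berry: HIT. Cache (LRU->MRU): [berry]
  4. access bat: MISS. Cache (LRU->MRU): [berry bat]
  5. access berry: HIT. Cache (LRU->MRU): [bat berry]
  6. access bat: HIT. Cache (LRU->MRU): [berry bat]
  7. access pear: MISS. Cache (LRU->MRU): [berry bat pear]
  8. access bat: HIT. Cache (LRU->MRU): [berry pear bat]
  9. access berry: HIT. Cache (LRU->MRU): [pear bat berry]
  10. access bat: HIT. Cache (LRU->MRU): [pear berry bat]
  11. access berry: HIT. Cache (LRU->MRU): [pear bat berry]
  12. access pear: HIT. Cache (LRU->MRU): [bat berry pear]
  13. access bat: HIT. Cache (LRU->MRU): [berry pear bat]
  14. access eel: MISS. Cache (LRU->MRU): [berry pear bat eel]
  15. access rat: MISS, evict berry. Cache (LRU->MRU): [pear bat eel rat]
Total: 10 hits, 5 misses, 1 evictions

Answer: 1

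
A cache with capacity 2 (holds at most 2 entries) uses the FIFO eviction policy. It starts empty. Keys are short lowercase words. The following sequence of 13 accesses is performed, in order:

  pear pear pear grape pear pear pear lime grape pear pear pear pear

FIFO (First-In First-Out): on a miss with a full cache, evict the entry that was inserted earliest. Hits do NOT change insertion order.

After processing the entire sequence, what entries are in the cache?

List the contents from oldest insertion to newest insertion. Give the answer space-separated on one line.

Answer: lime pear

Derivation:
FIFO simulation (capacity=2):
  1. access pear: MISS. Cache (old->new): [pear]
  2. access pear: HIT. Cache (old->new): [pear]
  3. access pear: HIT. Cache (old->new): [pear]
  4. access grape: MISS. Cache (old->new): [pear grape]
  5. access pear: HIT. Cache (old->new): [pear grape]
  6. access pear: HIT. Cache (old->new): [pear grape]
  7. access pear: HIT. Cache (old->new): [pear grape]
  8. access lime: MISS, evict pear. Cache (old->new): [grape lime]
  9. access grape: HIT. Cache (old->new): [grape lime]
  10. access pear: MISS, evict grape. Cache (old->new): [lime pear]
  11. access pear: HIT. Cache (old->new): [lime pear]
  12. access pear: HIT. Cache (old->new): [lime pear]
  13. access pear: HIT. Cache (old->new): [lime pear]
Total: 9 hits, 4 misses, 2 evictions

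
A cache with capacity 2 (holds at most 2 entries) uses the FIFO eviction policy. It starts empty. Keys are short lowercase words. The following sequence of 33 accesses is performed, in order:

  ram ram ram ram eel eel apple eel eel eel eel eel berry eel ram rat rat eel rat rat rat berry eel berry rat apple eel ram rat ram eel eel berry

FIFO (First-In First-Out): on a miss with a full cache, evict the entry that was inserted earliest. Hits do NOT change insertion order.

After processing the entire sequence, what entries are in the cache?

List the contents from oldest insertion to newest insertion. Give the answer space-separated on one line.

FIFO simulation (capacity=2):
  1. access ram: MISS. Cache (old->new): [ram]
  2. access ram: HIT. Cache (old->new): [ram]
  3. access ram: HIT. Cache (old->new): [ram]
  4. access ram: HIT. Cache (old->new): [ram]
  5. access eel: MISS. Cache (old->new): [ram eel]
  6. access eel: HIT. Cache (old->new): [ram eel]
  7. access apple: MISS, evict ram. Cache (old->new): [eel apple]
  8. access eel: HIT. Cache (old->new): [eel apple]
  9. access eel: HIT. Cache (old->new): [eel apple]
  10. access eel: HIT. Cache (old->new): [eel apple]
  11. access eel: HIT. Cache (old->new): [eel apple]
  12. access eel: HIT. Cache (old->new): [eel apple]
  13. access berry: MISS, evict eel. Cache (old->new): [apple berry]
  14. access eel: MISS, evict apple. Cache (old->new): [berry eel]
  15. access ram: MISS, evict berry. Cache (old->new): [eel ram]
  16. access rat: MISS, evict eel. Cache (old->new): [ram rat]
  17. access rat: HIT. Cache (old->new): [ram rat]
  18. access eel: MISS, evict ram. Cache (old->new): [rat eel]
  19. access rat: HIT. Cache (old->new): [rat eel]
  20. access rat: HIT. Cache (old->new): [rat eel]
  21. access rat: HIT. Cache (old->new): [rat eel]
  22. access berry: MISS, evict rat. Cache (old->new): [eel berry]
  23. access eel: HIT. Cache (old->new): [eel berry]
  24. access berry: HIT. Cache (old->new): [eel berry]
  25. access rat: MISS, evict eel. Cache (old->new): [berry rat]
  26. access apple: MISS, evict berry. Cache (old->new): [rat apple]
  27. access eel: MISS, evict rat. Cache (old->new): [apple eel]
  28. access ram: MISS, evict apple. Cache (old->new): [eel ram]
  29. access rat: MISS, evict eel. Cache (old->new): [ram rat]
  30. access ram: HIT. Cache (old->new): [ram rat]
  31. access eel: MISS, evict ram. Cache (old->new): [rat eel]
  32. access eel: HIT. Cache (old->new): [rat eel]
  33. access berry: MISS, evict rat. Cache (old->new): [eel berry]
Total: 17 hits, 16 misses, 14 evictions

Answer: eel berry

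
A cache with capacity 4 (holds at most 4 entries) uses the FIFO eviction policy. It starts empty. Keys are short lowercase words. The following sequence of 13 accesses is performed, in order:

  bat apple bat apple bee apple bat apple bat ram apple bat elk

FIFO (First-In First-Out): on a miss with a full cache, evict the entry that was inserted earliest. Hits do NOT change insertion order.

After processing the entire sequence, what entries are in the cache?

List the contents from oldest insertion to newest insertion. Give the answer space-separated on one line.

FIFO simulation (capacity=4):
  1. access bat: MISS. Cache (old->new): [bat]
  2. access apple: MISS. Cache (old->new): [bat apple]
  3. access bat: HIT. Cache (old->new): [bat apple]
  4. access apple: HIT. Cache (old->new): [bat apple]
  5. access bee: MISS. Cache (old->new): [bat apple bee]
  6. access apple: HIT. Cache (old->new): [bat apple bee]
  7. access bat: HIT. Cache (old->new): [bat apple bee]
  8. access apple: HIT. Cache (old->new): [bat apple bee]
  9. access bat: HIT. Cache (old->new): [bat apple bee]
  10. access ram: MISS. Cache (old->new): [bat apple bee ram]
  11. access apple: HIT. Cache (old->new): [bat apple bee ram]
  12. access bat: HIT. Cache (old->new): [bat apple bee ram]
  13. access elk: MISS, evict bat. Cache (old->new): [apple bee ram elk]
Total: 8 hits, 5 misses, 1 evictions

Answer: apple bee ram elk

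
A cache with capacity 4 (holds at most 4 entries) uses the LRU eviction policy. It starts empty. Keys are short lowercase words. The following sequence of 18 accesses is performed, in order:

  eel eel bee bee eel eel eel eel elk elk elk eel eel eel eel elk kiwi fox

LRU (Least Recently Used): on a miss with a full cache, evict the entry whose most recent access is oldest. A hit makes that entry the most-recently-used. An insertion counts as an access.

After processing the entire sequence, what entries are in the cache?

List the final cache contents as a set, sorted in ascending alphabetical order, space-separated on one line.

LRU simulation (capacity=4):
  1. access eel: MISS. Cache (LRU->MRU): [eel]
  2. access eel: HIT. Cache (LRU->MRU): [eel]
  3. access bee: MISS. Cache (LRU->MRU): [eel bee]
  4. access bee: HIT. Cache (LRU->MRU): [eel bee]
  5. access eel: HIT. Cache (LRU->MRU): [bee eel]
  6. access eel: HIT. Cache (LRU->MRU): [bee eel]
  7. access eel: HIT. Cache (LRU->MRU): [bee eel]
  8. access eel: HIT. Cache (LRU->MRU): [bee eel]
  9. access elk: MISS. Cache (LRU->MRU): [bee eel elk]
  10. access elk: HIT. Cache (LRU->MRU): [bee eel elk]
  11. access elk: HIT. Cache (LRU->MRU): [bee eel elk]
  12. access eel: HIT. Cache (LRU->MRU): [bee elk eel]
  13. access eel: HIT. Cache (LRU->MRU): [bee elk eel]
  14. access eel: HIT. Cache (LRU->MRU): [bee elk eel]
  15. access eel: HIT. Cache (LRU->MRU): [bee elk eel]
  16. access elk: HIT. Cache (LRU->MRU): [bee eel elk]
  17. access kiwi: MISS. Cache (LRU->MRU): [bee eel elk kiwi]
  18. access fox: MISS, evict bee. Cache (LRU->MRU): [eel elk kiwi fox]
Total: 13 hits, 5 misses, 1 evictions

Answer: eel elk fox kiwi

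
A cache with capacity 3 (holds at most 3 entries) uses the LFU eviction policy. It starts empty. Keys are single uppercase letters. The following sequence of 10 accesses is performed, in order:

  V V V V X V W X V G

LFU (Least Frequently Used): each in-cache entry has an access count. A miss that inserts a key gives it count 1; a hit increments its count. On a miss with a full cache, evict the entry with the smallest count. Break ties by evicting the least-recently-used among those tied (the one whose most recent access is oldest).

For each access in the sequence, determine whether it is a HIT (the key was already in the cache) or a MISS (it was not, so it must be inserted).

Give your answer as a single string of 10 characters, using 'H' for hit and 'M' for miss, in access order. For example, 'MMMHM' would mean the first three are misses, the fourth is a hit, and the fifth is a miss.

LFU simulation (capacity=3):
  1. access V: MISS. Cache: [V(c=1)]
  2. access V: HIT, count now 2. Cache: [V(c=2)]
  3. access V: HIT, count now 3. Cache: [V(c=3)]
  4. access V: HIT, count now 4. Cache: [V(c=4)]
  5. access X: MISS. Cache: [X(c=1) V(c=4)]
  6. access V: HIT, count now 5. Cache: [X(c=1) V(c=5)]
  7. access W: MISS. Cache: [X(c=1) W(c=1) V(c=5)]
  8. access X: HIT, count now 2. Cache: [W(c=1) X(c=2) V(c=5)]
  9. access V: HIT, count now 6. Cache: [W(c=1) X(c=2) V(c=6)]
  10. access G: MISS, evict W(c=1). Cache: [G(c=1) X(c=2) V(c=6)]
Total: 6 hits, 4 misses, 1 evictions

Answer: MHHHMHMHHM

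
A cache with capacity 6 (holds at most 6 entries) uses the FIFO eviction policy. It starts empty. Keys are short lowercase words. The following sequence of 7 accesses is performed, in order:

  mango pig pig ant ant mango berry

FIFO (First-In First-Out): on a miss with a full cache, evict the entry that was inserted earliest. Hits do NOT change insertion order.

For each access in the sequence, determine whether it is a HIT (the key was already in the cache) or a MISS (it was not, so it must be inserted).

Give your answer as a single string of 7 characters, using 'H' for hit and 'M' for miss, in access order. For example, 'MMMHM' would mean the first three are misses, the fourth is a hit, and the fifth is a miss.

FIFO simulation (capacity=6):
  1. access mango: MISS. Cache (old->new): [mango]
  2. access pig: MISS. Cache (old->new): [mango pig]
  3. access pig: HIT. Cache (old->new): [mango pig]
  4. access ant: MISS. Cache (old->new): [mango pig ant]
  5. access ant: HIT. Cache (old->new): [mango pig ant]
  6. access mango: HIT. Cache (old->new): [mango pig ant]
  7. access berry: MISS. Cache (old->new): [mango pig ant berry]
Total: 3 hits, 4 misses, 0 evictions

Answer: MMHMHHM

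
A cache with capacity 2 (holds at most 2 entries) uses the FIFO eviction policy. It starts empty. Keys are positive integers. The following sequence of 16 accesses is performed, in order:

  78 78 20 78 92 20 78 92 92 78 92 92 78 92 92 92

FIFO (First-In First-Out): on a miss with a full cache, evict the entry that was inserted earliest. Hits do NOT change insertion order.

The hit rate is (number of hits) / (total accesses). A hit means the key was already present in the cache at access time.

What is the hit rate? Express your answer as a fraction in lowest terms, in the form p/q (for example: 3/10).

FIFO simulation (capacity=2):
  1. access 78: MISS. Cache (old->new): [78]
  2. access 78: HIT. Cache (old->new): [78]
  3. access 20: MISS. Cache (old->new): [78 20]
  4. access 78: HIT. Cache (old->new): [78 20]
  5. access 92: MISS, evict 78. Cache (old->new): [20 92]
  6. access 20: HIT. Cache (old->new): [20 92]
  7. access 78: MISS, evict 20. Cache (old->new): [92 78]
  8. access 92: HIT. Cache (old->new): [92 78]
  9. access 92: HIT. Cache (old->new): [92 78]
  10. access 78: HIT. Cache (old->new): [92 78]
  11. access 92: HIT. Cache (old->new): [92 78]
  12. access 92: HIT. Cache (old->new): [92 78]
  13. access 78: HIT. Cache (old->new): [92 78]
  14. access 92: HIT. Cache (old->new): [92 78]
  15. access 92: HIT. Cache (old->new): [92 78]
  16. access 92: HIT. Cache (old->new): [92 78]
Total: 12 hits, 4 misses, 2 evictions

Hit rate = 12/16 = 3/4

Answer: 3/4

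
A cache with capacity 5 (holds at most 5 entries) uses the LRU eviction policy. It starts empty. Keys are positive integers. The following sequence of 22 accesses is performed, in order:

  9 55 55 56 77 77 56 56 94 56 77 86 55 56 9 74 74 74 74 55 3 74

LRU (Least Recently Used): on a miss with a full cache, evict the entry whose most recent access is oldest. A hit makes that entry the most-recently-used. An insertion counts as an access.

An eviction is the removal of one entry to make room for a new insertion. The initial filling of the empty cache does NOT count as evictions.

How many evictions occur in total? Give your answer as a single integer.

LRU simulation (capacity=5):
  1. access 9: MISS. Cache (LRU->MRU): [9]
  2. access 55: MISS. Cache (LRU->MRU): [9 55]
  3. access 55: HIT. Cache (LRU->MRU): [9 55]
  4. access 56: MISS. Cache (LRU->MRU): [9 55 56]
  5. access 77: MISS. Cache (LRU->MRU): [9 55 56 77]
  6. access 77: HIT. Cache (LRU->MRU): [9 55 56 77]
  7. access 56: HIT. Cache (LRU->MRU): [9 55 77 56]
  8. access 56: HIT. Cache (LRU->MRU): [9 55 77 56]
  9. access 94: MISS. Cache (LRU->MRU): [9 55 77 56 94]
  10. access 56: HIT. Cache (LRU->MRU): [9 55 77 94 56]
  11. access 77: HIT. Cache (LRU->MRU): [9 55 94 56 77]
  12. access 86: MISS, evict 9. Cache (LRU->MRU): [55 94 56 77 86]
  13. access 55: HIT. Cache (LRU->MRU): [94 56 77 86 55]
  14. access 56: HIT. Cache (LRU->MRU): [94 77 86 55 56]
  15. access 9: MISS, evict 94. Cache (LRU->MRU): [77 86 55 56 9]
  16. access 74: MISS, evict 77. Cache (LRU->MRU): [86 55 56 9 74]
  17. access 74: HIT. Cache (LRU->MRU): [86 55 56 9 74]
  18. access 74: HIT. Cache (LRU->MRU): [86 55 56 9 74]
  19. access 74: HIT. Cache (LRU->MRU): [86 55 56 9 74]
  20. access 55: HIT. Cache (LRU->MRU): [86 56 9 74 55]
  21. access 3: MISS, evict 86. Cache (LRU->MRU): [56 9 74 55 3]
  22. access 74: HIT. Cache (LRU->MRU): [56 9 55 3 74]
Total: 13 hits, 9 misses, 4 evictions

Answer: 4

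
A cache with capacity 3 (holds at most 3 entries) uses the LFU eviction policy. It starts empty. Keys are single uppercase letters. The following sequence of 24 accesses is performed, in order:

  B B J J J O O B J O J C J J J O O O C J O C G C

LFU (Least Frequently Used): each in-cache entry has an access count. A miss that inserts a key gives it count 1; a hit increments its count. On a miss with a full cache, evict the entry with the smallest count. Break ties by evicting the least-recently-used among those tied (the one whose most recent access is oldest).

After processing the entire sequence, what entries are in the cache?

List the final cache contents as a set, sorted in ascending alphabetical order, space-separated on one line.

LFU simulation (capacity=3):
  1. access B: MISS. Cache: [B(c=1)]
  2. access B: HIT, count now 2. Cache: [B(c=2)]
  3. access J: MISS. Cache: [J(c=1) B(c=2)]
  4. access J: HIT, count now 2. Cache: [B(c=2) J(c=2)]
  5. access J: HIT, count now 3. Cache: [B(c=2) J(c=3)]
  6. access O: MISS. Cache: [O(c=1) B(c=2) J(c=3)]
  7. access O: HIT, count now 2. Cache: [B(c=2) O(c=2) J(c=3)]
  8. access B: HIT, count now 3. Cache: [O(c=2) J(c=3) B(c=3)]
  9. access J: HIT, count now 4. Cache: [O(c=2) B(c=3) J(c=4)]
  10. access O: HIT, count now 3. Cache: [B(c=3) O(c=3) J(c=4)]
  11. access J: HIT, count now 5. Cache: [B(c=3) O(c=3) J(c=5)]
  12. access C: MISS, evict B(c=3). Cache: [C(c=1) O(c=3) J(c=5)]
  13. access J: HIT, count now 6. Cache: [C(c=1) O(c=3) J(c=6)]
  14. access J: HIT, count now 7. Cache: [C(c=1) O(c=3) J(c=7)]
  15. access J: HIT, count now 8. Cache: [C(c=1) O(c=3) J(c=8)]
  16. access O: HIT, count now 4. Cache: [C(c=1) O(c=4) J(c=8)]
  17. access O: HIT, count now 5. Cache: [C(c=1) O(c=5) J(c=8)]
  18. access O: HIT, count now 6. Cache: [C(c=1) O(c=6) J(c=8)]
  19. access C: HIT, count now 2. Cache: [C(c=2) O(c=6) J(c=8)]
  20. access J: HIT, count now 9. Cache: [C(c=2) O(c=6) J(c=9)]
  21. access O: HIT, count now 7. Cache: [C(c=2) O(c=7) J(c=9)]
  22. access C: HIT, count now 3. Cache: [C(c=3) O(c=7) J(c=9)]
  23. access G: MISS, evict C(c=3). Cache: [G(c=1) O(c=7) J(c=9)]
  24. access C: MISS, evict G(c=1). Cache: [C(c=1) O(c=7) J(c=9)]
Total: 18 hits, 6 misses, 3 evictions

Answer: C J O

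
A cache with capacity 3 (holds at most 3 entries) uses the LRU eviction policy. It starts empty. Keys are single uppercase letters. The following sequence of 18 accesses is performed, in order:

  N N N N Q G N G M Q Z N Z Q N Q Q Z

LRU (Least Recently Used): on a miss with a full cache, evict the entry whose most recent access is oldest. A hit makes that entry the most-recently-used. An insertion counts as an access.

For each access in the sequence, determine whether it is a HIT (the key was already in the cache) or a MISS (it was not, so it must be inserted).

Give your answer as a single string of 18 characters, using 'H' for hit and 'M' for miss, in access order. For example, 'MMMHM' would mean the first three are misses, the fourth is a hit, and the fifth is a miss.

Answer: MHHHMMHHMMMMHHHHHH

Derivation:
LRU simulation (capacity=3):
  1. access N: MISS. Cache (LRU->MRU): [N]
  2. access N: HIT. Cache (LRU->MRU): [N]
  3. access N: HIT. Cache (LRU->MRU): [N]
  4. access N: HIT. Cache (LRU->MRU): [N]
  5. access Q: MISS. Cache (LRU->MRU): [N Q]
  6. access G: MISS. Cache (LRU->MRU): [N Q G]
  7. access N: HIT. Cache (LRU->MRU): [Q G N]
  8. access G: HIT. Cache (LRU->MRU): [Q N G]
  9. access M: MISS, evict Q. Cache (LRU->MRU): [N G M]
  10. access Q: MISS, evict N. Cache (LRU->MRU): [G M Q]
  11. access Z: MISS, evict G. Cache (LRU->MRU): [M Q Z]
  12. access N: MISS, evict M. Cache (LRU->MRU): [Q Z N]
  13. access Z: HIT. Cache (LRU->MRU): [Q N Z]
  14. access Q: HIT. Cache (LRU->MRU): [N Z Q]
  15. access N: HIT. Cache (LRU->MRU): [Z Q N]
  16. access Q: HIT. Cache (LRU->MRU): [Z N Q]
  17. access Q: HIT. Cache (LRU->MRU): [Z N Q]
  18. access Z: HIT. Cache (LRU->MRU): [N Q Z]
Total: 11 hits, 7 misses, 4 evictions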